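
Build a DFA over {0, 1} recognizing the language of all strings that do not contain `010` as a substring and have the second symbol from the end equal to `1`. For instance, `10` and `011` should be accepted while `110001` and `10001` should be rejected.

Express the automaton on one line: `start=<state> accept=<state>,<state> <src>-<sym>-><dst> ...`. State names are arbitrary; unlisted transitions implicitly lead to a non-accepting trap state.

Build one automaton per condition and run them in lockstep. One (4 states) tracks partial matches of the forbidden pattern `010`; the other (7 states) tracks the last 2 symbols read. Each combined state is a pair, one component from each; accept when both components accept.
With 11 states:
          0    1  
>  S0     S1   S2 
   S1     S3   S4 
   S2     S5   S6 
   S3     S3   S4 
   S4     S7   S6 
 * S5     S3   S4 
 * S6     S5   S6 
   S7     S8   S9 
   S8     S8   S9 
   S9     S7  S10 
   S10    S7  S10 
(> = start, * = accepting)

start=S0 accept=S5,S6 S0-0->S1 S0-1->S2 S1-0->S3 S1-1->S4 S2-0->S5 S2-1->S6 S3-0->S3 S3-1->S4 S4-0->S7 S4-1->S6 S5-0->S3 S5-1->S4 S6-0->S5 S6-1->S6 S7-0->S8 S7-1->S9 S8-0->S8 S8-1->S9 S9-0->S7 S9-1->S10 S10-0->S7 S10-1->S10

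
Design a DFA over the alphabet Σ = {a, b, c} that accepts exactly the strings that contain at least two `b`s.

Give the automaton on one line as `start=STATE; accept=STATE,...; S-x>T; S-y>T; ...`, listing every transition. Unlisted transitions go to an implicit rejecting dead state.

Only the number of `b`s matters, and only up to 3. Make a chain q0 → q1 → q2 → q3 advanced by each `b` (with q3 absorbing); every other symbol self-loops. The accepting set is {q2, q3}.
With 4 states:
        a   b   c  
>  q0   q0  q1  q0 
   q1   q1  q2  q1 
 * q2   q2  q3  q2 
 * q3   q3  q3  q3 
(> = start, * = accepting)

start=q0; accept=q2,q3; q0-a>q0; q0-b>q1; q0-c>q0; q1-a>q1; q1-b>q2; q1-c>q1; q2-a>q2; q2-b>q3; q2-c>q2; q3-a>q3; q3-b>q3; q3-c>q3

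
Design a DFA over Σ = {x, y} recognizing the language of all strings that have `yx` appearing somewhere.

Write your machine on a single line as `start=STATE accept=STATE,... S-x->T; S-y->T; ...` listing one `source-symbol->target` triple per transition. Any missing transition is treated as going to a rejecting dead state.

start=s0; accept=s2; s0-x->s0; s0-y->s1; s1-x->s2; s1-y->s1; s2-x->s2; s2-y->s2

States s0..s1 record the length of the longest prefix of `yx` that matches the current input suffix. Reaching s2 means `yx` has been seen, and we stay there forever. Accept from s2.
With 3 states:
        x   y  
>  s0   s0  s1 
   s1   s2  s1 
 * s2   s2  s2 
(> = start, * = accepting)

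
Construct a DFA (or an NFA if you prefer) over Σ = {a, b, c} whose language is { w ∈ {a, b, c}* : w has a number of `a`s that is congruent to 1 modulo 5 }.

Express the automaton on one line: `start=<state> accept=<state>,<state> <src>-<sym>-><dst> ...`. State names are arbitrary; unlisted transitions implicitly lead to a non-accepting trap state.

The only thing that matters is how many `a`s have appeared, reduced mod 5. Use one state per residue: s0 for 0, …, s4 for 4. Reading `a` moves to the next residue; anything else stays put. s1 is accepting.
A 5-state machine:
        a   b   c  
>  s0   s1  s0  s0 
 * s1   s2  s1  s1 
   s2   s3  s2  s2 
   s3   s4  s3  s3 
   s4   s0  s4  s4 
(> = start, * = accepting)

start=s0 accept=s1 s0-a->s1 s0-b->s0 s0-c->s0 s1-a->s2 s1-b->s1 s1-c->s1 s2-a->s3 s2-b->s2 s2-c->s2 s3-a->s4 s3-b->s3 s3-c->s3 s4-a->s0 s4-b->s4 s4-c->s4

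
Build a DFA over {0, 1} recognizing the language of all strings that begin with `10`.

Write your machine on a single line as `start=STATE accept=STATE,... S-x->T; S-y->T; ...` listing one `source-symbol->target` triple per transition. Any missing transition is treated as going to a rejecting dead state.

Walk along `10` while the input agrees: from S0 take `1` to S1, and so on. Any deviation drops to the rejecting sink S3. Once S2 is reached the prefix is confirmed and every continuation is accepted.
        0   1  
>  S0   S3  S1 
   S1   S2  S3 
 * S2   S2  S2 
   S3   S3  S3 
(> = start, * = accepting)

start=S0; accept=S2; S0-0->S3; S0-1->S1; S1-0->S2; S1-1->S3; S2-0->S2; S2-1->S2; S3-0->S3; S3-1->S3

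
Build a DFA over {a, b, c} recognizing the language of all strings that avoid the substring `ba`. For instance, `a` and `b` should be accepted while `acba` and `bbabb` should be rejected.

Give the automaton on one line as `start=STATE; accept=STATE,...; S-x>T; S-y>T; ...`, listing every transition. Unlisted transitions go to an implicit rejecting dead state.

This is the complement of 'contains `ba`'. Use the same substring-matching states — S0 through S2 holding how much of `ba` has just been matched — but flip the accepting set: everything except the trap S2 accepts.
With 3 states:
        a   b   c  
>* S0   S0  S1  S0 
 * S1   S2  S1  S0 
   S2   S2  S2  S2 
(> = start, * = accepting)

start=S0; accept=S0,S1; S0-a>S0; S0-b>S1; S0-c>S0; S1-a>S2; S1-b>S1; S1-c>S0; S2-a>S2; S2-b>S2; S2-c>S2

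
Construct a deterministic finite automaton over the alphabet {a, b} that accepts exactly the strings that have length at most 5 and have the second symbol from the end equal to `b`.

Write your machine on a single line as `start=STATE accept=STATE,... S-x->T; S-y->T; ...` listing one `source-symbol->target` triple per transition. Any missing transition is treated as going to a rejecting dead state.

start=q0; accept=q5,q6,q9,q10,q13,q14; q0-a->q1; q0-b->q2; q1-a->q3; q1-b->q4; q2-a->q5; q2-b->q6; q3-a->q7; q3-b->q8; q4-a->q9; q4-b->q10; q5-a->q7; q5-b->q8; q6-a->q9; q6-b->q10; q7-a->q11; q7-b->q12; q8-a->q13; q8-b->q14; q9-a->q11; q9-b->q12; q10-a->q13; q10-b->q14; q11-a->q11; q11-b->q11; q12-a->q13; q12-b->q13; q13-a->q11; q13-b->q11; q14-a->q13; q14-b->q13

Run two small machines in parallel and take their product. One (7 states) tracks the input length, saturating at 6; the other (7 states) tracks the last 2 symbols read. Each combined state is a pair, one component from each; accept when both components accept. Minimizing collapses redundant product states.
15 states suffice.
          a    b  
>  q0     q1   q2 
   q1     q3   q4 
   q2     q5   q6 
   q3     q7   q8 
   q4     q9  q10 
 * q5     q7   q8 
 * q6     q9  q10 
   q7    q11  q12 
   q8    q13  q14 
 * q9    q11  q12 
 * q10   q13  q14 
   q11   q11  q11 
   q12   q13  q13 
 * q13   q11  q11 
 * q14   q13  q13 
(> = start, * = accepting)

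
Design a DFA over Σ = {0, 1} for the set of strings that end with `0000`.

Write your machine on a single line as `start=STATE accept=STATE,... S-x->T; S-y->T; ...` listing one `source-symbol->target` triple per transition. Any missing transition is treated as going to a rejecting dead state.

Let each state record the length of the longest suffix of the input read so far that is also a prefix of `0000`. s1 means the last symbol is `0`; s2 means the last 2 symbols are `00`; s3 means the last 3 symbols are `000`; s4 means the last 4 symbols are `0000`. Accept only at s4, where the string currently ends in `0000`.
        0   1  
>  s0   s1  s0 
   s1   s2  s0 
   s2   s3  s0 
   s3   s4  s0 
 * s4   s4  s0 
(> = start, * = accepting)

start=s0; accept=s4; s0-0->s1; s0-1->s0; s1-0->s2; s1-1->s0; s2-0->s3; s2-1->s0; s3-0->s4; s3-1->s0; s4-0->s4; s4-1->s0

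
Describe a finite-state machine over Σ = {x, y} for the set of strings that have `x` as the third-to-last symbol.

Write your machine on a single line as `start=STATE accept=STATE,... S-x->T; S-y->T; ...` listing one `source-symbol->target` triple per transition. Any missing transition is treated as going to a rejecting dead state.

start=q0; accept=q7,q8,q9,q10; q0-x->q1; q0-y->q2; q1-x->q3; q1-y->q4; q2-x->q5; q2-y->q6; q3-x->q7; q3-y->q8; q4-x->q9; q4-y->q10; q5-x->q11; q5-y->q12; q6-x->q13; q6-y->q14; q7-x->q7; q7-y->q8; q8-x->q9; q8-y->q10; q9-x->q11; q9-y->q12; q10-x->q13; q10-y->q14; q11-x->q7; q11-y->q8; q12-x->q9; q12-y->q10; q13-x->q11; q13-y->q12; q14-x->q13; q14-y->q14

A DFA must remember the last 3 symbols (since which symbol is third-to-last isn't known until the input ends). Use one state per possible window of the last ≤3 symbols; accept from those whose window starts with `x`.
With 15 states:
          x    y  
>  q0     q1   q2 
   q1     q3   q4 
   q2     q5   q6 
   q3     q7   q8 
   q4     q9  q10 
   q5    q11  q12 
   q6    q13  q14 
 * q7     q7   q8 
 * q8     q9  q10 
 * q9    q11  q12 
 * q10   q13  q14 
   q11    q7   q8 
   q12    q9  q10 
   q13   q11  q12 
   q14   q13  q14 
(> = start, * = accepting)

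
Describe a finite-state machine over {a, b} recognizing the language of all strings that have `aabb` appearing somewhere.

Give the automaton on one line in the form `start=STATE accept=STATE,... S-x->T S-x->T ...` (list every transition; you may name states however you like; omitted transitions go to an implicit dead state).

States q0..q3 record the length of the longest prefix of `aabb` that matches the current input suffix. Reaching q4 means `aabb` has been seen, and we stay there forever. Accept from q4.
A 5-state machine:
        a   b  
>  q0   q1  q0 
   q1   q2  q0 
   q2   q2  q3 
   q3   q1  q4 
 * q4   q4  q4 
(> = start, * = accepting)

start=q0 accept=q4 q0-a->q1 q0-b->q0 q1-a->q2 q1-b->q0 q2-a->q2 q2-b->q3 q3-a->q1 q3-b->q4 q4-a->q4 q4-b->q4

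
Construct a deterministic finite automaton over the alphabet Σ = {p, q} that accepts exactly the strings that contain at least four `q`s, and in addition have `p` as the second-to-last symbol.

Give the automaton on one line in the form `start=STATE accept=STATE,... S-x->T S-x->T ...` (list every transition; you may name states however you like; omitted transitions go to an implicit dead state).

Run two small machines in parallel and take their product. One (6 states) tracks the count of `q`s, saturating at 5; the other (7 states) tracks the last 2 symbols read. Each combined state is a pair, one component from each; accept when both components accept. After merging equivalent states the machine shrinks.
With 9 states:
        p   q  
>  S0   S0  S1 
   S1   S1  S2 
   S2   S2  S3 
   S3   S4  S5 
   S4   S4  S6 
   S5   S7  S5 
 * S6   S7  S5 
   S7   S8  S6 
 * S8   S8  S6 
(> = start, * = accepting)

start=S0 accept=S6,S8 S0-p->S0 S0-q->S1 S1-p->S1 S1-q->S2 S2-p->S2 S2-q->S3 S3-p->S4 S3-q->S5 S4-p->S4 S4-q->S6 S5-p->S7 S5-q->S5 S6-p->S7 S6-q->S5 S7-p->S8 S7-q->S6 S8-p->S8 S8-q->S6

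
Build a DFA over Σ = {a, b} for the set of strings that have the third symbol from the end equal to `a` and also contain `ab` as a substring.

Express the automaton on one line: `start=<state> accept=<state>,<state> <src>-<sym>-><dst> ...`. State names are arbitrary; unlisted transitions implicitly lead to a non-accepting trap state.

Handle the two conditions separately and then intersect. The first has 15 states tracking the last 3 symbols read; the second has 3 states tracking whether and how much of `ab` has been seen. A product state is a pair (one from each), accepting exactly when both do. Minimizing collapses redundant product states.
With 11 states:
          a    b  
>  S0     S1   S0 
   S1     S2   S3 
   S2     S2   S4 
   S3     S5   S6 
 * S4     S5   S6 
 * S5     S7   S3 
 * S6     S8   S9 
   S7    S10   S4 
   S8     S7   S3 
   S9     S8   S9 
 * S10   S10   S4 
(> = start, * = accepting)

start=S0 accept=S4,S5,S6,S10 S0-a->S1 S0-b->S0 S1-a->S2 S1-b->S3 S2-a->S2 S2-b->S4 S3-a->S5 S3-b->S6 S4-a->S5 S4-b->S6 S5-a->S7 S5-b->S3 S6-a->S8 S6-b->S9 S7-a->S10 S7-b->S4 S8-a->S7 S8-b->S3 S9-a->S8 S9-b->S9 S10-a->S10 S10-b->S4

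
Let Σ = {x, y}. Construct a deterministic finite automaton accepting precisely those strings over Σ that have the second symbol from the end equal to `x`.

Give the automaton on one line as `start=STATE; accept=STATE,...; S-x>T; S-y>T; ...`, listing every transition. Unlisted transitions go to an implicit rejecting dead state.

start=q0; accept=q3,q4; q0-x>q1; q0-y>q2; q1-x>q3; q1-y>q4; q2-x>q5; q2-y>q6; q3-x>q3; q3-y>q4; q4-x>q5; q4-y>q6; q5-x>q3; q5-y>q4; q6-x>q5; q6-y>q6

A DFA must remember the last 2 symbols (since which symbol is second-to-last isn't known until the input ends). Use one state per possible window of the last ≤2 symbols; accept from those whose window starts with `x`.
7 states suffice.
        x   y  
>  q0   q1  q2 
   q1   q3  q4 
   q2   q5  q6 
 * q3   q3  q4 
 * q4   q5  q6 
   q5   q3  q4 
   q6   q5  q6 
(> = start, * = accepting)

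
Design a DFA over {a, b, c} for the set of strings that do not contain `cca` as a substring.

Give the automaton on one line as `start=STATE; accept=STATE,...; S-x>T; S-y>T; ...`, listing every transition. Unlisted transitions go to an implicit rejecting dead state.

This is the complement of 'contains `cca`'. Use the same substring-matching states — q0 through q3 holding how much of `cca` has just been matched — but flip the accepting set: everything except the trap q3 accepts.
A 4-state machine:
        a   b   c  
>* q0   q0  q0  q1 
 * q1   q0  q0  q2 
 * q2   q3  q0  q2 
   q3   q3  q3  q3 
(> = start, * = accepting)

start=q0; accept=q0,q1,q2; q0-a>q0; q0-b>q0; q0-c>q1; q1-a>q0; q1-b>q0; q1-c>q2; q2-a>q3; q2-b>q0; q2-c>q2; q3-a>q3; q3-b>q3; q3-c>q3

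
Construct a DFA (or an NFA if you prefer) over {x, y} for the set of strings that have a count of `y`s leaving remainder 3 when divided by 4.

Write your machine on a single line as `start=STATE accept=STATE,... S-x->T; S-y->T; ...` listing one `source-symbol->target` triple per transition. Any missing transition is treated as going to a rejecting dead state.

start=q0; accept=q3; q0-x->q0; q0-y->q1; q1-x->q1; q1-y->q2; q2-x->q2; q2-y->q3; q3-x->q3; q3-y->q0

The only thing that matters is how many `y`s have appeared, reduced mod 4. Use one state per residue: q0 for 0, …, q3 for 3. Reading `y` moves to the next residue; anything else stays put. q3 is accepting.
4 states suffice.
        x   y  
>  q0   q0  q1 
   q1   q1  q2 
   q2   q2  q3 
 * q3   q3  q0 
(> = start, * = accepting)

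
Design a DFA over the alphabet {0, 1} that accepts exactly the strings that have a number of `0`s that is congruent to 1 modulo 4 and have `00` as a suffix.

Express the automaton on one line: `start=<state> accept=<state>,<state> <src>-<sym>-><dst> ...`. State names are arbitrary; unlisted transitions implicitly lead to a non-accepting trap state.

Handle the two conditions separately and then intersect. One (4 states) tracks the count of `0`s modulo 4; the other (3 states) tracks how much of the suffix `00` has currently been matched. Each combined state is a pair, one component from each; accept when both components accept.
       0  1 
>  A   B  A 
   B   C  D 
   C   E  F 
   D   G  D 
   E   H  I 
   F   J  F 
   G   E  F 
   H   K  A 
   I   L  I 
   J   H  I 
 * K   C  D 
   L   K  A 
(> = start, * = accepting)

start=A accept=K A-0->B A-1->A B-0->C B-1->D C-0->E C-1->F D-0->G D-1->D E-0->H E-1->I F-0->J F-1->F G-0->E G-1->F H-0->K H-1->A I-0->L I-1->I J-0->H J-1->I K-0->C K-1->D L-0->K L-1->A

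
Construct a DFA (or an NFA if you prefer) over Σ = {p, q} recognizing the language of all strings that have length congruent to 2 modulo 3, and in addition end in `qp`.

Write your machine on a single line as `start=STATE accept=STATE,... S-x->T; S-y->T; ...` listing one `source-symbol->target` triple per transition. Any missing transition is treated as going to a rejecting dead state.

start=s0; accept=s5; s0-p->s1; s0-q->s2; s1-p->s3; s1-q->s4; s2-p->s5; s2-q->s4; s3-p->s0; s3-q->s6; s4-p->s7; s4-q->s6; s5-p->s0; s5-q->s6; s6-p->s8; s6-q->s2; s7-p->s1; s7-q->s2; s8-p->s3; s8-q->s4

Run two small machines in parallel and take their product. One (3 states) tracks the input length modulo 3; the other (3 states) tracks how much of the suffix `qp` has currently been matched. Each combined state is a pair, one component from each; accept when both components accept.
A 9-state machine:
        p   q  
>  s0   s1  s2 
   s1   s3  s4 
   s2   s5  s4 
   s3   s0  s6 
   s4   s7  s6 
 * s5   s0  s6 
   s6   s8  s2 
   s7   s1  s2 
   s8   s3  s4 
(> = start, * = accepting)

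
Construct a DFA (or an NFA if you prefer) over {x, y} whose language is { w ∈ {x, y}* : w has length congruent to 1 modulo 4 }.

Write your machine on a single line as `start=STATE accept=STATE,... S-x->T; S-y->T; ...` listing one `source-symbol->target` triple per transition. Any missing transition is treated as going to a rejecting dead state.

start=q0; accept=q1; q0-x->q1; q0-y->q1; q1-x->q2; q1-y->q2; q2-x->q3; q2-y->q3; q3-x->q0; q3-y->q0

Count input length modulo 4: every symbol advances one step around the cycle q0 → q1 → q2 → q3 → q0. Accept at q1.
A 4-state machine:
        x   y  
>  q0   q1  q1 
 * q1   q2  q2 
   q2   q3  q3 
   q3   q0  q0 
(> = start, * = accepting)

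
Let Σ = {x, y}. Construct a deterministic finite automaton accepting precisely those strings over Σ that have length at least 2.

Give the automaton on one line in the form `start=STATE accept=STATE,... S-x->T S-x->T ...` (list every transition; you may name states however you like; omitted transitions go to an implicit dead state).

start=S0 accept=S2,S3 S0-x->S1 S0-y->S1 S1-x->S2 S1-y->S2 S2-x->S3 S2-y->S3 S3-x->S3 S3-y->S3

We only need to distinguish lengths 0, 1, …, 2, and '>2'. Chain S0 → S1 → S2 → S3 on every symbol, with S3 looping. Accepting states: {S2, S3}.
        x   y  
>  S0   S1  S1 
   S1   S2  S2 
 * S2   S3  S3 
 * S3   S3  S3 
(> = start, * = accepting)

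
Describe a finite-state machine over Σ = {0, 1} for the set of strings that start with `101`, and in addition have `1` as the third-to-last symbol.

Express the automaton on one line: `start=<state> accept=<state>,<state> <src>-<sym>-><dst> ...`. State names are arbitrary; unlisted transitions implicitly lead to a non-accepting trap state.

start=s0 accept=s4,s7,s8,s9 s0-0->s1 s0-1->s2 s1-0->s1 s1-1->s1 s2-0->s3 s2-1->s1 s3-0->s1 s3-1->s4 s4-0->s5 s4-1->s6 s5-0->s7 s5-1->s4 s6-0->s8 s6-1->s9 s7-0->s10 s7-1->s11 s8-0->s7 s8-1->s4 s9-0->s8 s9-1->s9 s10-0->s10 s10-1->s11 s11-0->s5 s11-1->s6

Build one automaton per condition and run them in lockstep. The first has 5 states tracking whether the input so far still matches the prefix `101`; the second has 15 states tracking the last 3 symbols read. A product state is a pair (one from each), accepting exactly when both do. After merging equivalent states the machine shrinks.
12 states suffice.
          0    1  
>  s0     s1   s2 
   s1     s1   s1 
   s2     s3   s1 
   s3     s1   s4 
 * s4     s5   s6 
   s5     s7   s4 
   s6     s8   s9 
 * s7    s10  s11 
 * s8     s7   s4 
 * s9     s8   s9 
   s10   s10  s11 
   s11    s5   s6 
(> = start, * = accepting)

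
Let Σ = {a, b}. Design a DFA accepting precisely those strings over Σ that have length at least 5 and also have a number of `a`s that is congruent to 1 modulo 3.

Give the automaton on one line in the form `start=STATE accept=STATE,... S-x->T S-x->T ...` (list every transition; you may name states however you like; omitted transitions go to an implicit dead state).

start=s0 accept=s11 s0-a->s1 s0-b->s2 s1-a->s3 s1-b->s4 s2-a->s4 s2-b->s5 s3-a->s6 s3-b->s7 s4-a->s7 s4-b->s8 s5-a->s8 s5-b->s6 s6-a->s9 s6-b->s10 s7-a->s10 s7-b->s7 s8-a->s7 s8-b->s9 s9-a->s7 s9-b->s11 s10-a->s11 s10-b->s10 s11-a->s7 s11-b->s11

Run two small machines in parallel and take their product. One (7 states) tracks the input length, saturating at 6; the other (3 states) tracks the count of `a`s modulo 3. Each combined state is a pair, one component from each; accept when both components accept. Equivalent product states are then merged.
          a    b  
>  s0     s1   s2 
   s1     s3   s4 
   s2     s4   s5 
   s3     s6   s7 
   s4     s7   s8 
   s5     s8   s6 
   s6     s9  s10 
   s7    s10   s7 
   s8     s7   s9 
   s9     s7  s11 
   s10   s11  s10 
 * s11    s7  s11 
(> = start, * = accepting)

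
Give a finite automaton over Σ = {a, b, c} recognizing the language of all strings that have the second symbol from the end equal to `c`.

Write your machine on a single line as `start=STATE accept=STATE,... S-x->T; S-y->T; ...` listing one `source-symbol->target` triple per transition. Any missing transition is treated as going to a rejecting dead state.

Because acceptance depends on a position counted from the end, the machine has to buffer the most recent 2 symbols. Make each state the string of the last up-to-2 symbols read; on input `x` shift the window left and append `x`. Accept when the buffered window has length 2 and begins with `c`.
          a    b    c  
>  q0     q1   q2   q3 
   q1     q4   q5   q6 
   q2     q7   q8   q9 
   q3    q10  q11  q12 
   q4     q4   q5   q6 
   q5     q7   q8   q9 
   q6    q10  q11  q12 
   q7     q4   q5   q6 
   q8     q7   q8   q9 
   q9    q10  q11  q12 
 * q10    q4   q5   q6 
 * q11    q7   q8   q9 
 * q12   q10  q11  q12 
(> = start, * = accepting)

start=q0; accept=q10,q11,q12; q0-a->q1; q0-b->q2; q0-c->q3; q1-a->q4; q1-b->q5; q1-c->q6; q2-a->q7; q2-b->q8; q2-c->q9; q3-a->q10; q3-b->q11; q3-c->q12; q4-a->q4; q4-b->q5; q4-c->q6; q5-a->q7; q5-b->q8; q5-c->q9; q6-a->q10; q6-b->q11; q6-c->q12; q7-a->q4; q7-b->q5; q7-c->q6; q8-a->q7; q8-b->q8; q8-c->q9; q9-a->q10; q9-b->q11; q9-c->q12; q10-a->q4; q10-b->q5; q10-c->q6; q11-a->q7; q11-b->q8; q11-c->q9; q12-a->q10; q12-b->q11; q12-c->q12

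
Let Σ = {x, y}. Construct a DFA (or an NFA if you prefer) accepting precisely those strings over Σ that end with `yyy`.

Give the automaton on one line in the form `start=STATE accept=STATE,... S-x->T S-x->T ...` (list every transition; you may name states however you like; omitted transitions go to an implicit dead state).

start=q0 accept=q3 q0-x->q0 q0-y->q1 q1-x->q0 q1-y->q2 q2-x->q0 q2-y->q3 q3-x->q0 q3-y->q3

Let each state record the length of the longest suffix of the input read so far that is also a prefix of `yyy`. q1 means the last symbol is `y`; q2 means the last 2 symbols are `yy`; q3 means the last 3 symbols are `yyy`. Accept only at q3, where the string currently ends in `yyy`.
With 4 states:
        x   y  
>  q0   q0  q1 
   q1   q0  q2 
   q2   q0  q3 
 * q3   q0  q3 
(> = start, * = accepting)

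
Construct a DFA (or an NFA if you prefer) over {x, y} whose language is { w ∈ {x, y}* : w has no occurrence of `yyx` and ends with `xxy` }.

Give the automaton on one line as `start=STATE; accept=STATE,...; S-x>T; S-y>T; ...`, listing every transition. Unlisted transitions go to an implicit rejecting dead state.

start=A; accept=F; A-x>B; A-y>C; B-x>D; B-y>C; C-x>B; C-y>E; D-x>D; D-y>F; E-x>E; E-y>E; F-x>B; F-y>E

Handle the two conditions separately and then intersect. The first has 4 states tracking partial matches of the forbidden pattern `yyx`; the second has 4 states tracking how much of the suffix `xxy` has currently been matched. A product state is a pair (one from each), accepting exactly when both do. After merging equivalent states the machine shrinks.
A 6-state machine:
       x  y 
>  A   B  C 
   B   D  C 
   C   B  E 
   D   D  F 
   E   E  E 
 * F   B  E 
(> = start, * = accepting)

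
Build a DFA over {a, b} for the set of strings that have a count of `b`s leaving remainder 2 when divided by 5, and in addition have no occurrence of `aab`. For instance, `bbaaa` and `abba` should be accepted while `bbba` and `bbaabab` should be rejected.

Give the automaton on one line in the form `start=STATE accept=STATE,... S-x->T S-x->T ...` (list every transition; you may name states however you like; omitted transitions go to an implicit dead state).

Handle the two conditions separately and then intersect. One (5 states) tracks the count of `b`s modulo 5; the other (4 states) tracks partial matches of the forbidden pattern `aab`. Each combined state is a pair, one component from each; accept when both components accept.
20 states suffice.
          a    b  
>  S0     S1   S2 
   S1     S3   S2 
   S2     S4   S5 
   S3     S3   S6 
   S4     S7   S5 
 * S5     S8   S9 
   S6     S6  S10 
   S7     S7  S10 
 * S8    S11   S9 
   S9    S12  S13 
   S10   S10  S14 
 * S11   S11  S14 
   S12   S15  S13 
   S13   S16   S0 
   S14   S14  S17 
   S15   S15  S17 
   S16   S18   S0 
   S17   S17  S19 
   S18   S18  S19 
   S19   S19   S6 
(> = start, * = accepting)

start=S0 accept=S5,S8,S11 S0-a->S1 S0-b->S2 S1-a->S3 S1-b->S2 S2-a->S4 S2-b->S5 S3-a->S3 S3-b->S6 S4-a->S7 S4-b->S5 S5-a->S8 S5-b->S9 S6-a->S6 S6-b->S10 S7-a->S7 S7-b->S10 S8-a->S11 S8-b->S9 S9-a->S12 S9-b->S13 S10-a->S10 S10-b->S14 S11-a->S11 S11-b->S14 S12-a->S15 S12-b->S13 S13-a->S16 S13-b->S0 S14-a->S14 S14-b->S17 S15-a->S15 S15-b->S17 S16-a->S18 S16-b->S0 S17-a->S17 S17-b->S19 S18-a->S18 S18-b->S19 S19-a->S19 S19-b->S6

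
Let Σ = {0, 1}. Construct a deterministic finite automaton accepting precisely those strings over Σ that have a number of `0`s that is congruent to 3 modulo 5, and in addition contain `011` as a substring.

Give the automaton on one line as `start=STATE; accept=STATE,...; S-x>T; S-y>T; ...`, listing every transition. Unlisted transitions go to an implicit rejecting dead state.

Build one automaton per condition and run them in lockstep. One (5 states) tracks the count of `0`s modulo 5; the other (4 states) tracks whether and how much of `011` has been seen. Each combined state is a pair, one component from each; accept when both components accept.
A 16-state machine:
       0  1 
>  A   B  A 
   B   C  D 
   C   E  F 
   D   C  G 
   E   H  I 
   F   E  J 
   G   J  G 
   H   K  L 
   I   H  M 
   J   M  J 
   K   B  N 
   L   K  O 
 * M   O  M 
   N   B  P 
   O   P  O 
   P   G  P 
(> = start, * = accepting)

start=A; accept=M; A-0>B; A-1>A; B-0>C; B-1>D; C-0>E; C-1>F; D-0>C; D-1>G; E-0>H; E-1>I; F-0>E; F-1>J; G-0>J; G-1>G; H-0>K; H-1>L; I-0>H; I-1>M; J-0>M; J-1>J; K-0>B; K-1>N; L-0>K; L-1>O; M-0>O; M-1>M; N-0>B; N-1>P; O-0>P; O-1>O; P-0>G; P-1>P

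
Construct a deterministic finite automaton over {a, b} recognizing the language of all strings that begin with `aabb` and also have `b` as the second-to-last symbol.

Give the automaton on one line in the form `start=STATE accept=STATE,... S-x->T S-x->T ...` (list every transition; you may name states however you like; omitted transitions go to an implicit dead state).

Handle the two conditions separately and then intersect. The first has 6 states tracking whether the input so far still matches the prefix `aabb`; the second has 7 states tracking the last 2 symbols read. A product state is a pair (one from each), accepting exactly when both do. Equivalent product states are then merged.
        a   b  
>  s0   s1  s2 
   s1   s3  s2 
   s2   s2  s2 
   s3   s2  s4 
   s4   s2  s5 
 * s5   s6  s5 
 * s6   s7  s8 
   s7   s7  s8 
   s8   s6  s5 
(> = start, * = accepting)

start=s0 accept=s5,s6 s0-a->s1 s0-b->s2 s1-a->s3 s1-b->s2 s2-a->s2 s2-b->s2 s3-a->s2 s3-b->s4 s4-a->s2 s4-b->s5 s5-a->s6 s5-b->s5 s6-a->s7 s6-b->s8 s7-a->s7 s7-b->s8 s8-a->s6 s8-b->s5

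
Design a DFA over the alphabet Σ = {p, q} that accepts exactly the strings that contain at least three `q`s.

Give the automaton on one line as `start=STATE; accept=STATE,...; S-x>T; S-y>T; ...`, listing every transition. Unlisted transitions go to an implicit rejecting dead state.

start=A; accept=D,E; A-p>A; A-q>B; B-p>B; B-q>C; C-p>C; C-q>D; D-p>D; D-q>E; E-p>E; E-q>E

Count `q`s, saturating at 4: states A through D mean 0 through 3 `q`s seen; E means more than 3. Each `q` increments (capped at E); other symbols loop. Accept from {D, E}.
A 5-state machine:
       p  q 
>  A   A  B 
   B   B  C 
   C   C  D 
 * D   D  E 
 * E   E  E 
(> = start, * = accepting)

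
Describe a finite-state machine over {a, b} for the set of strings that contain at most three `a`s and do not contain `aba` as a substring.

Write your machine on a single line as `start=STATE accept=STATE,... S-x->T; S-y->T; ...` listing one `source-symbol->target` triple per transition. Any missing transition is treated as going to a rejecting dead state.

Handle the two conditions separately and then intersect. The first has 5 states tracking the count of `a`s, saturating at 4; the second has 4 states tracking partial matches of the forbidden pattern `aba`. A product state is a pair (one from each), accepting exactly when both do.
          a    b  
>* q0     q1   q0 
 * q1     q2   q3 
 * q2     q4   q5 
 * q3     q6   q7 
 * q4     q8   q9 
 * q5    q10  q11 
   q6    q10   q6 
 * q7     q2   q7 
   q8     q8  q12 
 * q9    q13  q14 
   q10   q13  q10 
 * q11    q4  q11 
   q12   q13  q15 
   q13   q13  q13 
 * q14    q8  q14 
   q15    q8  q15 
(> = start, * = accepting)

start=q0; accept=q0,q1,q2,q3,q4,q5,q7,q9,q11,q14; q0-a->q1; q0-b->q0; q1-a->q2; q1-b->q3; q2-a->q4; q2-b->q5; q3-a->q6; q3-b->q7; q4-a->q8; q4-b->q9; q5-a->q10; q5-b->q11; q6-a->q10; q6-b->q6; q7-a->q2; q7-b->q7; q8-a->q8; q8-b->q12; q9-a->q13; q9-b->q14; q10-a->q13; q10-b->q10; q11-a->q4; q11-b->q11; q12-a->q13; q12-b->q15; q13-a->q13; q13-b->q13; q14-a->q8; q14-b->q14; q15-a->q8; q15-b->q15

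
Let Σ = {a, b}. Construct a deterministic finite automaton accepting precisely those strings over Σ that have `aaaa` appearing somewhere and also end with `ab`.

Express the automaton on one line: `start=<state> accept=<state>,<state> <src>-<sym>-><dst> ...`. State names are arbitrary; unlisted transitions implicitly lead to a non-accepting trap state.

Build one automaton per condition and run them in lockstep. The first has 5 states tracking whether and how much of `aaaa` has been seen; the second has 3 states tracking how much of the suffix `ab` has currently been matched. A product state is a pair (one from each), accepting exactly when both do. After merging equivalent states the machine shrinks.
A 7-state machine:
        a   b  
>  S0   S1  S0 
   S1   S2  S0 
   S2   S3  S0 
   S3   S4  S0 
   S4   S4  S5 
 * S5   S4  S6 
   S6   S4  S6 
(> = start, * = accepting)

start=S0 accept=S5 S0-a->S1 S0-b->S0 S1-a->S2 S1-b->S0 S2-a->S3 S2-b->S0 S3-a->S4 S3-b->S0 S4-a->S4 S4-b->S5 S5-a->S4 S5-b->S6 S6-a->S4 S6-b->S6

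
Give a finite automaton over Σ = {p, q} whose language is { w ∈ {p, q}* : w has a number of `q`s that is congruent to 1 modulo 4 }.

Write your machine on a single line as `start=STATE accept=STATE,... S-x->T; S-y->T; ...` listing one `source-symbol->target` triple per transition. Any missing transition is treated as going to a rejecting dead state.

Keep the running count of `q`s modulo 4: each `q` advances along the cycle S0 → S1 → S2 → S3 → S0 while other symbols loop. Accept at S1.
        p   q  
>  S0   S0  S1 
 * S1   S1  S2 
   S2   S2  S3 
   S3   S3  S0 
(> = start, * = accepting)

start=S0; accept=S1; S0-p->S0; S0-q->S1; S1-p->S1; S1-q->S2; S2-p->S2; S2-q->S3; S3-p->S3; S3-q->S0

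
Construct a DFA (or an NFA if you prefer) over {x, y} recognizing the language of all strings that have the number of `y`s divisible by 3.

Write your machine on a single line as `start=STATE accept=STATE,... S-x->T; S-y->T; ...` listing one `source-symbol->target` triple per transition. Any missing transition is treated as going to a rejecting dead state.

Keep the running count of `y`s modulo 3: each `y` advances along the cycle s0 → s1 → s2 → s0 while other symbols loop. Accept at s0.
A 3-state machine:
        x   y  
>* s0   s0  s1 
   s1   s1  s2 
   s2   s2  s0 
(> = start, * = accepting)

start=s0; accept=s0; s0-x->s0; s0-y->s1; s1-x->s1; s1-y->s2; s2-x->s2; s2-y->s0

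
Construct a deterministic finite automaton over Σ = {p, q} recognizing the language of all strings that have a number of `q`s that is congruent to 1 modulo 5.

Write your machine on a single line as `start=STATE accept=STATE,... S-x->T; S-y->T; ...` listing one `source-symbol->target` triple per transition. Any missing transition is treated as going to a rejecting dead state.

start=s0; accept=s1; s0-p->s0; s0-q->s1; s1-p->s1; s1-q->s2; s2-p->s2; s2-q->s3; s3-p->s3; s3-q->s4; s4-p->s4; s4-q->s0

Keep the running count of `q`s modulo 5: each `q` advances along the cycle s0 → s1 → s2 → s3 → s4 → s0 while other symbols loop. Accept at s1.
5 states suffice.
        p   q  
>  s0   s0  s1 
 * s1   s1  s2 
   s2   s2  s3 
   s3   s3  s4 
   s4   s4  s0 
(> = start, * = accepting)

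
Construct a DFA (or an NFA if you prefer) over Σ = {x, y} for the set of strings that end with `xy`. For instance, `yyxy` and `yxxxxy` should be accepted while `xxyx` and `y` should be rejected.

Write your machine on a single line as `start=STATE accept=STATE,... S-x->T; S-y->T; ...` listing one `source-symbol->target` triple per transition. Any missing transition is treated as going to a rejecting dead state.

start=S0; accept=S2; S0-x->S1; S0-y->S0; S1-x->S1; S1-y->S2; S2-x->S1; S2-y->S0

Let each state record the length of the longest suffix of the input read so far that is also a prefix of `xy`. S1 means the last symbol is `x`; S2 means the last 2 symbols are `xy`. Accept only at S2, where the string currently ends in `xy`.
A 3-state machine:
        x   y  
>  S0   S1  S0 
   S1   S1  S2 
 * S2   S1  S0 
(> = start, * = accepting)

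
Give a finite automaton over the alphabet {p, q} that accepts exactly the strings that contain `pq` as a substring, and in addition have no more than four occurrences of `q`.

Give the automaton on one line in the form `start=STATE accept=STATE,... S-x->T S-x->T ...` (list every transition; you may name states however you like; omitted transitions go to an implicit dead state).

Build one automaton per condition and run them in lockstep. One (3 states) tracks whether and how much of `pq` has been seen; the other (6 states) tracks the count of `q`s, saturating at 5. Each combined state is a pair, one component from each; accept when both components accept. After merging equivalent states the machine shrinks.
A 13-state machine:
       p  q 
>  A   B  C 
   B   B  D 
   C   E  F 
 * D   D  G 
   E   E  G 
   F   H  I 
 * G   G  J 
   H   H  J 
   I   K  L 
 * J   J  M 
   K   K  M 
   L   L  L 
 * M   M  L 
(> = start, * = accepting)

start=A accept=D,G,J,M A-p->B A-q->C B-p->B B-q->D C-p->E C-q->F D-p->D D-q->G E-p->E E-q->G F-p->H F-q->I G-p->G G-q->J H-p->H H-q->J I-p->K I-q->L J-p->J J-q->M K-p->K K-q->M L-p->L L-q->L M-p->M M-q->L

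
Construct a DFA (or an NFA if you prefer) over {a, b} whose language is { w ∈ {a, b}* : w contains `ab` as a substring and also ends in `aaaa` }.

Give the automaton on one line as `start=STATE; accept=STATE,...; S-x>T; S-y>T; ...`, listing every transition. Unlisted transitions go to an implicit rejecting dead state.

start=s0; accept=s6; s0-a>s1; s0-b>s0; s1-a>s1; s1-b>s2; s2-a>s3; s2-b>s2; s3-a>s4; s3-b>s2; s4-a>s5; s4-b>s2; s5-a>s6; s5-b>s2; s6-a>s6; s6-b>s2

Build one automaton per condition and run them in lockstep. The first has 3 states tracking whether and how much of `ab` has been seen; the second has 5 states tracking how much of the suffix `aaaa` has currently been matched. A product state is a pair (one from each), accepting exactly when both do. Minimizing collapses redundant product states.
        a   b  
>  s0   s1  s0 
   s1   s1  s2 
   s2   s3  s2 
   s3   s4  s2 
   s4   s5  s2 
   s5   s6  s2 
 * s6   s6  s2 
(> = start, * = accepting)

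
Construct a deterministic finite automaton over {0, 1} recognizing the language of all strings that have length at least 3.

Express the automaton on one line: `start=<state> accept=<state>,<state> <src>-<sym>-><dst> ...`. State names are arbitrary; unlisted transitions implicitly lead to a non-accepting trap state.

We only need to distinguish lengths 0, 1, …, 3, and '>3'. Chain A → B → C → D → E on every symbol, with E looping. Accepting states: {D, E}.
       0  1 
>  A   B  B 
   B   C  C 
   C   D  D 
 * D   E  E 
 * E   E  E 
(> = start, * = accepting)

start=A accept=D,E A-0->B A-1->B B-0->C B-1->C C-0->D C-1->D D-0->E D-1->E E-0->E E-1->E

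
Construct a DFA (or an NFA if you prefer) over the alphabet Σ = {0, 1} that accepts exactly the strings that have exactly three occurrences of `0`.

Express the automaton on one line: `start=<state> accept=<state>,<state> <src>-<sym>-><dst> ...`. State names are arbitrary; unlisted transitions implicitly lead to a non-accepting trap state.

Count `0`s, saturating at 4: states A through D mean 0 through 3 `0`s seen; E means more than 3. Each `0` increments (capped at E); other symbols loop. Accept from {D}.
       0  1 
>  A   B  A 
   B   C  B 
   C   D  C 
 * D   E  D 
   E   E  E 
(> = start, * = accepting)

start=A accept=D A-0->B A-1->A B-0->C B-1->B C-0->D C-1->C D-0->E D-1->D E-0->E E-1->E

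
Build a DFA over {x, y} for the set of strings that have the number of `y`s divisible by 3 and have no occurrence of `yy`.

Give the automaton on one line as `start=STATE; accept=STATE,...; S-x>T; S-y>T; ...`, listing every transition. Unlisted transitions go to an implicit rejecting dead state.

start=S0; accept=S0,S8; S0-x>S0; S0-y>S1; S1-x>S2; S1-y>S3; S2-x>S2; S2-y>S4; S3-x>S3; S3-y>S5; S4-x>S6; S4-y>S5; S5-x>S5; S5-y>S7; S6-x>S6; S6-y>S8; S7-x>S7; S7-y>S3; S8-x>S0; S8-y>S7

Build one automaton per condition and run them in lockstep. The first has 3 states tracking the count of `y`s modulo 3; the second has 3 states tracking partial matches of the forbidden pattern `yy`. A product state is a pair (one from each), accepting exactly when both do.
A 9-state machine:
        x   y  
>* S0   S0  S1 
   S1   S2  S3 
   S2   S2  S4 
   S3   S3  S5 
   S4   S6  S5 
   S5   S5  S7 
   S6   S6  S8 
   S7   S7  S3 
 * S8   S0  S7 
(> = start, * = accepting)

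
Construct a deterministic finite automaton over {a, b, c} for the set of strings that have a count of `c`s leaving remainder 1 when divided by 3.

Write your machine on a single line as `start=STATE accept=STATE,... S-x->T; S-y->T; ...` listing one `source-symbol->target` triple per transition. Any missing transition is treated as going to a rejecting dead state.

Keep the running count of `c`s modulo 3: each `c` advances along the cycle s0 → s1 → s2 → s0 while other symbols loop. Accept at s1.
With 3 states:
        a   b   c  
>  s0   s0  s0  s1 
 * s1   s1  s1  s2 
   s2   s2  s2  s0 
(> = start, * = accepting)

start=s0; accept=s1; s0-a->s0; s0-b->s0; s0-c->s1; s1-a->s1; s1-b->s1; s1-c->s2; s2-a->s2; s2-b->s2; s2-c->s0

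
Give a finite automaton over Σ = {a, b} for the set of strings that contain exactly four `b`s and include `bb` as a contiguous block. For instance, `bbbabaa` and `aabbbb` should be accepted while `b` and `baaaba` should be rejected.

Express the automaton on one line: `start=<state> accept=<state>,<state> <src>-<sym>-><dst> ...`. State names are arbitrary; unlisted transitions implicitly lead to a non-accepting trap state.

start=s0 accept=s7 s0-a->s0 s0-b->s1 s1-a->s2 s1-b->s3 s2-a->s2 s2-b->s4 s3-a->s3 s3-b->s5 s4-a->s6 s4-b->s5 s5-a->s5 s5-b->s7 s6-a->s6 s6-b->s8 s7-a->s7 s7-b->s9 s8-a->s10 s8-b->s7 s9-a->s9 s9-b->s9 s10-a->s10 s10-b->s11 s11-a->s12 s11-b->s9 s12-a->s12 s12-b->s13 s13-a->s14 s13-b->s9 s14-a->s14 s14-b->s13

Handle the two conditions separately and then intersect. One (6 states) tracks the count of `b`s, saturating at 5; the other (3 states) tracks whether and how much of `bb` has been seen. Each combined state is a pair, one component from each; accept when both components accept.
          a    b  
>  s0     s0   s1 
   s1     s2   s3 
   s2     s2   s4 
   s3     s3   s5 
   s4     s6   s5 
   s5     s5   s7 
   s6     s6   s8 
 * s7     s7   s9 
   s8    s10   s7 
   s9     s9   s9 
   s10   s10  s11 
   s11   s12   s9 
   s12   s12  s13 
   s13   s14   s9 
   s14   s14  s13 
(> = start, * = accepting)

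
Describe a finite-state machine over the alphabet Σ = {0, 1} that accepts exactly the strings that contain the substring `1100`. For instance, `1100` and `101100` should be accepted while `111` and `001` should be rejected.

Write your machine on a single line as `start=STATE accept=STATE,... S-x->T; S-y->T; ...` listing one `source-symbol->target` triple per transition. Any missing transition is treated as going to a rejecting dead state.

States S0..S3 record the length of the longest prefix of `1100` that matches the current input suffix. Reaching S4 means `1100` has been seen, and we stay there forever. Accept from S4.
With 5 states:
        0   1  
>  S0   S0  S1 
   S1   S0  S2 
   S2   S3  S2 
   S3   S4  S1 
 * S4   S4  S4 
(> = start, * = accepting)

start=S0; accept=S4; S0-0->S0; S0-1->S1; S1-0->S0; S1-1->S2; S2-0->S3; S2-1->S2; S3-0->S4; S3-1->S1; S4-0->S4; S4-1->S4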